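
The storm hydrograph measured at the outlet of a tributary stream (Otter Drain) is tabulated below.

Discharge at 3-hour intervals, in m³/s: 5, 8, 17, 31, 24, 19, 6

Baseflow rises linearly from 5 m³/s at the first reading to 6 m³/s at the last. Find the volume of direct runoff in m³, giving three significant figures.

V ≈ 7.72 × 10^5 m³

Direct-runoff ordinates (Q − Q_b): 0.00, 2.83, 11.67, 25.50, 18.33, 13.17, 0.00 m³/s.
ΣQ_DR = 71.50 m³/s.
With Δt = 3 h = 10800 s, V = ΣQ_DR · Δt = 71.50 × 10800 = 7.72 × 10^5 m³.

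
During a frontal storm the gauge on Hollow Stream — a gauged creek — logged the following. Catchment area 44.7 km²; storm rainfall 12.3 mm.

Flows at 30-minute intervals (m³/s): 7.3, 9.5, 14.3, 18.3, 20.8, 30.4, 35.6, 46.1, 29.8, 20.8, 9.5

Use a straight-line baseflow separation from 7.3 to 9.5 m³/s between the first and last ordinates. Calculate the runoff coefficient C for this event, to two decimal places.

ΣQ_DR = 150.0 m³/s; V = ΣQ_DR·Δt = 2.700 × 10^5 m³.
Runoff depth d = V / A = 6.040 mm.
C = d / P = 6.040 / 12.3 = 0.49.

C ≈ 0.49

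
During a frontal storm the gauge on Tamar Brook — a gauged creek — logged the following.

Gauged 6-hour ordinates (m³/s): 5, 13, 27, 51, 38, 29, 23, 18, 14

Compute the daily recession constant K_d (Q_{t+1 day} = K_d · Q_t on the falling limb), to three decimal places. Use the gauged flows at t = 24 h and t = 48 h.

Between t = 24 h and t = 48 h the flow falls from 38 to 14 m³/s over 4×6 h = 24 h.
Per-interval ratio K = (14/38)^(1/4) = 0.7791; K_d = K^(24/6) = 0.368.

K_d ≈ 0.368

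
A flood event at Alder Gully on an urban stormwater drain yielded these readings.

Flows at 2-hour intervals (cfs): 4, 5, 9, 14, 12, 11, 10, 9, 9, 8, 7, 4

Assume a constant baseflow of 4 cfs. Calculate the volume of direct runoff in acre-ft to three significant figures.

Direct-runoff ordinates (Q − Q_b): 0.0, 1.0, 5.0, 10.0, 8.0, 7.0, 6.0, 5.0, 5.0, 4.0, 3.0, 0.0 cfs.
ΣQ_DR = 54.00 cfs.
With Δt = 2 h = 7200 s, V = ΣQ_DR · Δt = 54.00 × 7200 = 3.89 × 10^5 ft³ = 8.93 acre-ft.

V ≈ 8.93 acre-ft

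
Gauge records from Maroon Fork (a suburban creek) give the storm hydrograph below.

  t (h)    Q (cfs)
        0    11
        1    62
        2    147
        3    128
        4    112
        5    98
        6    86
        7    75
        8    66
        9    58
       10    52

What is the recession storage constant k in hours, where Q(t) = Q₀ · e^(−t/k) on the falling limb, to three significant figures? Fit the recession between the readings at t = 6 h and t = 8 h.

k ≈ 7.56 h

On the falling limb, Q drops from 86 to 66 cfs between t = 6 h and t = 8 h (Δt = 2 h).
k = −Δt / ln(Q₂/Q₁) = −2 / ln(66/86) = 7.56 h.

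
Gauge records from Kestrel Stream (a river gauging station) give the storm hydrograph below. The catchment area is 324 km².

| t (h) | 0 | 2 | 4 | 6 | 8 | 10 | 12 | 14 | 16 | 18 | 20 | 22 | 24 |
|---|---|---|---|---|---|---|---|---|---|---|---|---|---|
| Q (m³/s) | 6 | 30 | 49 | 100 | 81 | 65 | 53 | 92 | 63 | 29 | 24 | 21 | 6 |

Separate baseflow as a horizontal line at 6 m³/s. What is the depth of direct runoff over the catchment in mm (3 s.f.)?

Direct runoff: 0.0, 24.0, 43.0, 94.0, 75.0, 59.0, 47.0, 86.0, 57.0, 23.0, 18.0, 15.0, 0.0 m³/s; ΣQ_DR = 541.0 m³/s.
V = ΣQ_DR · Δt = 541.0 × 7200 s = 3.895 × 10^6 m³.
Over A = 324 km², depth = V / A = 12.0 mm.

d ≈ 12.0 mm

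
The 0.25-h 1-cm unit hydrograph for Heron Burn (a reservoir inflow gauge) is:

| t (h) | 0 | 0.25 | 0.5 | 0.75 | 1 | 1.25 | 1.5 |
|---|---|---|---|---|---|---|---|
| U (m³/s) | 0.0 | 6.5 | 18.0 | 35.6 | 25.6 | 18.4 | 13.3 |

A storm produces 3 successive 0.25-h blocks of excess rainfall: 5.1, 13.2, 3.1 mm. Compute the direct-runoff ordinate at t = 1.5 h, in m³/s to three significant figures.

By discrete convolution, Q_j = Σ (P_i / 10 mm) · U_{j−i}.
At t = 1.5 h (j=6): Q = (5.1/10)·13.3 + (13.2/10)·18.4 + (3.1/10)·25.6 = 39.0 m³/s.

Q ≈ 39.0 m³/s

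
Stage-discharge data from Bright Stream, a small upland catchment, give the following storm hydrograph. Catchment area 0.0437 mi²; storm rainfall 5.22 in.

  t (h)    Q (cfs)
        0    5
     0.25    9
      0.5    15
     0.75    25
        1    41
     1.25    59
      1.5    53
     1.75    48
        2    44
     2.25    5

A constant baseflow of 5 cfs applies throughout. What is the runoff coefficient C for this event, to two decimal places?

ΣQ_DR = 254.0 cfs; V = ΣQ_DR·Δt = 2.286 × 10^5 ft³.
Runoff depth d = V / A = 2.252 in.
C = d / P = 2.252 / 5.22 = 0.43.

C ≈ 0.43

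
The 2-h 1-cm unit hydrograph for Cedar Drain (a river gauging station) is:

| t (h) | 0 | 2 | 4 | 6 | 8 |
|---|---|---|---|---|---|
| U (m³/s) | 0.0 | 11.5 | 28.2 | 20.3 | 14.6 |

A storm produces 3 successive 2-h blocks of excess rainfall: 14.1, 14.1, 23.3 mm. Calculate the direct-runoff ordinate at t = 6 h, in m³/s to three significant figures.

Q ≈ 95.2 m³/s

By discrete convolution, Q_j = Σ (P_i / 10 mm) · U_{j−i}.
At t = 6 h (j=3): Q = (14.1/10)·20.3 + (14.1/10)·28.2 + (23.3/10)·11.5 = 95.2 m³/s.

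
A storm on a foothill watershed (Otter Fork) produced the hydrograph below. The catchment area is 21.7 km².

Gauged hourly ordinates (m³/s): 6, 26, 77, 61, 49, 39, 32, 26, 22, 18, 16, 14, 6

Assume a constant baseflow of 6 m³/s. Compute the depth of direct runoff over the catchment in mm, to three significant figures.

Direct runoff: 0.0, 20.0, 71.0, 55.0, 43.0, 33.0, 26.0, 20.0, 16.0, 12.0, 10.0, 8.0, 0.0 m³/s; ΣQ_DR = 314.0 m³/s.
V = ΣQ_DR · Δt = 314.0 × 3600 s = 1.130 × 10^6 m³.
Over A = 21.7 km², depth = V / A = 52.1 mm.

d ≈ 52.1 mm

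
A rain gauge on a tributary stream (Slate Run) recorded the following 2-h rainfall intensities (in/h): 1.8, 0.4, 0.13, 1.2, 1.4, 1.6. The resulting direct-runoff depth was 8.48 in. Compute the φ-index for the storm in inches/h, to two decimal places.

Only the 4 blocks with intensity above φ contribute runoff: 1.8, 1.2, 1.4, 1.6 in/h.
Σ(I−φ)·Δt = d  ⇒  (1.8+1.2+1.4+1.6 − 4φ)·2 = 8.48
φ = (6.000 − 8.48/2) / 4 = 0.44 in/h.

φ ≈ 0.44 in/h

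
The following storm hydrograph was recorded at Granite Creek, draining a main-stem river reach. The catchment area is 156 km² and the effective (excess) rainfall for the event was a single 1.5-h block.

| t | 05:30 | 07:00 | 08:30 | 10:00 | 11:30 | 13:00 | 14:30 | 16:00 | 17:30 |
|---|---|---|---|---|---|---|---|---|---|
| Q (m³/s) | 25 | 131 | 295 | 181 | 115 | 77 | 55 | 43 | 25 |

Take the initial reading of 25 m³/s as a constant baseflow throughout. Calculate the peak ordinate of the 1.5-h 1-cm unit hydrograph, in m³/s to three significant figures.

Direct runoff: 0.0, 106.0, 270.0, 156.0, 90.0, 52.0, 30.0, 18.0, 0.0 m³/s; ΣQ_DR = 722.0 m³/s, peak = 270.0 m³/s.
Runoff depth d = ΣQ_DR·Δt / A = 722.0 × 5400 / (156 km²) = 24.99 mm.
The 1-cm UH is the DRH scaled by (10 mm)/d, so U_p = 270.0 × 10/24.99 = 108 m³/s.

U_p ≈ 108 m³/s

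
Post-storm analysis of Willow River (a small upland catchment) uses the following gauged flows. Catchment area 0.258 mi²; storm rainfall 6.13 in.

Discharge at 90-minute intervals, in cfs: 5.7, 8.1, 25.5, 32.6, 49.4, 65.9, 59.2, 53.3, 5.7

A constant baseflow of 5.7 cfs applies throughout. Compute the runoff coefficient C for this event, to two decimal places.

ΣQ_DR = 254.1 cfs; V = ΣQ_DR·Δt = 1.372 × 10^6 ft³.
Runoff depth d = V / A = 2.289 in.
C = d / P = 2.289 / 6.13 = 0.37.

C ≈ 0.37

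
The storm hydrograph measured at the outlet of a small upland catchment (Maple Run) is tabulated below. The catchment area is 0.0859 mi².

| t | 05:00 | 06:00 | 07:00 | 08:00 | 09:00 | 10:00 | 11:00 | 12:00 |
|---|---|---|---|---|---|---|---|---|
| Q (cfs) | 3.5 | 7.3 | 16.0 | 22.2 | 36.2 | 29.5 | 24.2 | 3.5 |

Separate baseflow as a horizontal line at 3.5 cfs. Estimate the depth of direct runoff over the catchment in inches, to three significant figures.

d ≈ 2.06 in

Direct runoff: 0.0, 3.8, 12.5, 18.7, 32.7, 26.0, 20.7, 0.0 cfs; ΣQ_DR = 114.4 cfs.
V = ΣQ_DR · Δt = 114.4 × 3600 s = 4.118 × 10^5 ft³.
Over A = 0.0859 mi², depth = V / A = 2.06 in.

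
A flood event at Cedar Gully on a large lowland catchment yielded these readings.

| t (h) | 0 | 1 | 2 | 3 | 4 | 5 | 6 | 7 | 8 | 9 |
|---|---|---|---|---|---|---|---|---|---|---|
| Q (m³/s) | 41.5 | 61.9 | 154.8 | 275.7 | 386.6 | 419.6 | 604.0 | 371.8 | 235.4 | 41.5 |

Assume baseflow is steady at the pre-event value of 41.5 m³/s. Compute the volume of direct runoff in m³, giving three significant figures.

Direct-runoff ordinates (Q − Q_b): 0.0, 20.4, 113.3, 234.2, 345.1, 378.1, 562.5, 330.3, 193.9, 0.0 m³/s.
ΣQ_DR = 2178 m³/s.
With Δt = 1 h = 3600 s, V = ΣQ_DR · Δt = 2178 × 3600 = 7.84 × 10^6 m³.

V ≈ 7.84 × 10^6 m³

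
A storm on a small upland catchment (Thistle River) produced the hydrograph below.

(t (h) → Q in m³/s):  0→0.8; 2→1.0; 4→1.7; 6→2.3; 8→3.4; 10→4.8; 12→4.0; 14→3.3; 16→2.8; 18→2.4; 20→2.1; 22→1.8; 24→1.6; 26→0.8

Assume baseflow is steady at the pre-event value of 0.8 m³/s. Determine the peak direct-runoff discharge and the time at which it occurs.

Q_p = 4.0 m³/s at t = 10 h

Subtracting baseflow gives direct-runoff ordinates: 0.0, 0.2, 0.9, 1.5, 2.6, 4.0, 3.2, 2.5, 2.0, 1.6, 1.3, 1.0, 0.8, 0.0 m³/s.
The maximum is 4.0 m³/s, occurring at the reading for t = 10 h.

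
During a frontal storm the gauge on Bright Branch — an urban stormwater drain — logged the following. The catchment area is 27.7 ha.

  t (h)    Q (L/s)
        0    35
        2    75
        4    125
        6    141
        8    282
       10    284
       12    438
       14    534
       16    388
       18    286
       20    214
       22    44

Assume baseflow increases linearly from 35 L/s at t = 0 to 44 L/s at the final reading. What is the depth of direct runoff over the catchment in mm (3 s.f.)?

d ≈ 61.7 mm

Direct runoff: 0.00, 39.18, 88.36, 103.55, 243.73, 244.91, 398.09, 493.27, 346.45, 243.64, 170.82, 0.00 L/s; ΣQ_DR = 2372 L/s.
V = ΣQ_DR · Δt = 2372 × 7200 s = 1.708 × 10^7 L.
Over A = 27.7 ha, depth = V / A = 61.7 mm.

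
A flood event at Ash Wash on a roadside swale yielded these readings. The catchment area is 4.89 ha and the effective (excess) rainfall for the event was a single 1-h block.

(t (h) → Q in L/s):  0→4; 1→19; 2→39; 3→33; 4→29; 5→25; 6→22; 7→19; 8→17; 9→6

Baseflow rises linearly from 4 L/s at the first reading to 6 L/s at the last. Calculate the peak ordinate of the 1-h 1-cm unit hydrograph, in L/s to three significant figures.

Direct runoff: 0.00, 14.78, 34.56, 28.33, 24.11, 19.89, 16.67, 13.44, 11.22, 0.00 L/s; ΣQ_DR = 163.0 L/s, peak = 34.56 L/s.
Runoff depth d = ΣQ_DR·Δt / A = 163.0 × 3600 / (4.89 ha) = 12.00 mm.
The 1-cm UH is the DRH scaled by (10 mm)/d, so U_p = 34.56 × 10/12.00 = 28.8 L/s.

U_p ≈ 28.8 L/s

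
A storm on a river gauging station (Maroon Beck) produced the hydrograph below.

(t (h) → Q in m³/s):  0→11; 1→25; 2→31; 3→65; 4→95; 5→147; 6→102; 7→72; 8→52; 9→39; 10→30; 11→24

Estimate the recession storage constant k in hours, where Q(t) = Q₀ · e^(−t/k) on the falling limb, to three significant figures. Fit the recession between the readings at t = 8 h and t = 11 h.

k ≈ 3.88 h

On the falling limb, Q drops from 52 to 24 m³/s between t = 8 h and t = 11 h (Δt = 3 h).
k = −Δt / ln(Q₂/Q₁) = −3 / ln(24/52) = 3.88 h.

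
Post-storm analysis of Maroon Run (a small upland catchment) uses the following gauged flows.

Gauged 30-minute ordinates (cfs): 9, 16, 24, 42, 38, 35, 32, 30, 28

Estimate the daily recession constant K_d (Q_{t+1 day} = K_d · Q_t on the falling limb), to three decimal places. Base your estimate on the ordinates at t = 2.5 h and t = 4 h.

K_d ≈ 0.028

Between t = 2.5 h and t = 4 h the flow falls from 35 to 28 cfs over 3×0.5 h = 1.5 h.
Per-interval ratio K = (28/35)^(1/3) = 0.9283; K_d = K^(24/0.5) = 0.028.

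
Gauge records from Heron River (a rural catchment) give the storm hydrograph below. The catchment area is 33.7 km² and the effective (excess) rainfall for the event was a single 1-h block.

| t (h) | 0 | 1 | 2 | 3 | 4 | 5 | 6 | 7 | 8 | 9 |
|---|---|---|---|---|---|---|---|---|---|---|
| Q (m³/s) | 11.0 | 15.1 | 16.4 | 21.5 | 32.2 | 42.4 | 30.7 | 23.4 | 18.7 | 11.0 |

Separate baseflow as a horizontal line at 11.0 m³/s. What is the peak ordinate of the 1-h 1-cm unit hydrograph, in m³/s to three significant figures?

Direct runoff: 0.0, 4.1, 5.4, 10.5, 21.2, 31.4, 19.7, 12.4, 7.7, 0.0 m³/s; ΣQ_DR = 112.4 m³/s, peak = 31.4 m³/s.
Runoff depth d = ΣQ_DR·Δt / A = 112.4 × 3600 / (33.7 km²) = 12.01 mm.
The 1-cm UH is the DRH scaled by (10 mm)/d, so U_p = 31.4 × 10/12.01 = 26.2 m³/s.

U_p ≈ 26.2 m³/s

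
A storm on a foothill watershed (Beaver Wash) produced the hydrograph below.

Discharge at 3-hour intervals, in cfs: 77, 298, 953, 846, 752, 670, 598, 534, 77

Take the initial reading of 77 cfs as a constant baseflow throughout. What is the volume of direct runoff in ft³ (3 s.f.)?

Direct-runoff ordinates (Q − Q_b): 0.0, 221.0, 876.0, 769.0, 675.0, 593.0, 521.0, 457.0, 0.0 cfs.
ΣQ_DR = 4112 cfs.
With Δt = 3 h = 10800 s, V = ΣQ_DR · Δt = 4112 × 10800 = 4.44 × 10^7 ft³.

V ≈ 4.44 × 10^7 ft³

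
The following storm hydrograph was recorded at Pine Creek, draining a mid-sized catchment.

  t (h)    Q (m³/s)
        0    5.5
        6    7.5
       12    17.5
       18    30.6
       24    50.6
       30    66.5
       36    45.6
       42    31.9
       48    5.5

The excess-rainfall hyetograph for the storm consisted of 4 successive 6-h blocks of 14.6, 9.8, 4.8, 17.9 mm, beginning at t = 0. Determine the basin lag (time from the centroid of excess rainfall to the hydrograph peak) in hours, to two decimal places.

Centroid of excess rainfall: t_c = Σ P_i·t̄_i / ΣP_i = 12.3121 h (block centres at 3, 9, 15, 21 h).
Hydrograph peak occurs at t = 30 h, so basin lag t_L = 30 − 12.3121 = 17.69 h.

t_L ≈ 17.69 h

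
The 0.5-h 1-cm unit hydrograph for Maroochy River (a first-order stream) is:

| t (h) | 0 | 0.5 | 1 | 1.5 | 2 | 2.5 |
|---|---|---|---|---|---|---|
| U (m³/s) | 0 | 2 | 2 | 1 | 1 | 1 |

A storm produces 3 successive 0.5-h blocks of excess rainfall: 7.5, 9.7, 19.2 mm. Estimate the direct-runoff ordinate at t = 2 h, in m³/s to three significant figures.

Q ≈ 5.56 m³/s

By discrete convolution, Q_j = Σ (P_i / 10 mm) · U_{j−i}.
At t = 2 h (j=4): Q = (7.5/10)·1 + (9.7/10)·1 + (19.2/10)·2 = 5.56 m³/s.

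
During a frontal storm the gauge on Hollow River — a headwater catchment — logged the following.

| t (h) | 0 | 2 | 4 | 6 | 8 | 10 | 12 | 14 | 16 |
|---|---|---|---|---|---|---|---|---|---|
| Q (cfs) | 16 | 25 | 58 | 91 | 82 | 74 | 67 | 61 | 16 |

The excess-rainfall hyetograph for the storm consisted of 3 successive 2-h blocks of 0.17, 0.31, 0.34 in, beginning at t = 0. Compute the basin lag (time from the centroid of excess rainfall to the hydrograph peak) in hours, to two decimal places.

Centroid of excess rainfall: t_c = Σ P_i·t̄_i / ΣP_i = 3.4146 h (block centres at 1, 3, 5 h).
Hydrograph peak occurs at t = 6 h, so basin lag t_L = 6 − 3.4146 = 2.59 h.

t_L ≈ 2.59 h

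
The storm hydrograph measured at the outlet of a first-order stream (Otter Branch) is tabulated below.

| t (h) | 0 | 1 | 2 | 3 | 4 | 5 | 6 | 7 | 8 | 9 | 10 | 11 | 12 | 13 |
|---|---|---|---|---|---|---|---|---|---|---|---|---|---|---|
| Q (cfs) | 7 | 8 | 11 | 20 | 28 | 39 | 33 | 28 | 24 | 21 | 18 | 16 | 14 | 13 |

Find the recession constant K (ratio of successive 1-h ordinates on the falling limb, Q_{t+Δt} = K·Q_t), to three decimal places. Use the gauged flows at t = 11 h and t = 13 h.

Using the recession-limb readings at t = 11 h and t = 13 h: Q falls from 16 to 13 cfs over 2 intervals.
K = (Q₂/Q₁)^(1/2) = (13/16)^(1/2) = 0.901.

K ≈ 0.901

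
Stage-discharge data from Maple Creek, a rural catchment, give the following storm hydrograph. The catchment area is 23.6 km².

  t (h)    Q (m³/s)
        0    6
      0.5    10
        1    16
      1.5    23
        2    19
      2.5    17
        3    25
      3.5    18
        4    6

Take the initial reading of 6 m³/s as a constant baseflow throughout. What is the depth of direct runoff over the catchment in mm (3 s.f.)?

d ≈ 6.56 mm

Direct runoff: 0.0, 4.0, 10.0, 17.0, 13.0, 11.0, 19.0, 12.0, 0.0 m³/s; ΣQ_DR = 86.00 m³/s.
V = ΣQ_DR · Δt = 86.00 × 1800 s = 1.548 × 10^5 m³.
Over A = 23.6 km², depth = V / A = 6.56 mm.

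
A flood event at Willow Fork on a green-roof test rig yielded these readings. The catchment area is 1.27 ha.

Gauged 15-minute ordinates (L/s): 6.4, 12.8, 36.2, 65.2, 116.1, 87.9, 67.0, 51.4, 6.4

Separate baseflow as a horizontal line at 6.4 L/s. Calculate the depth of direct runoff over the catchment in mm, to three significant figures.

d ≈ 27.8 mm

Direct runoff: 0.0, 6.4, 29.8, 58.8, 109.7, 81.5, 60.6, 45.0, 0.0 L/s; ΣQ_DR = 391.8 L/s.
V = ΣQ_DR · Δt = 391.8 × 900 s = 3.526 × 10^5 L.
Over A = 1.27 ha, depth = V / A = 27.8 mm.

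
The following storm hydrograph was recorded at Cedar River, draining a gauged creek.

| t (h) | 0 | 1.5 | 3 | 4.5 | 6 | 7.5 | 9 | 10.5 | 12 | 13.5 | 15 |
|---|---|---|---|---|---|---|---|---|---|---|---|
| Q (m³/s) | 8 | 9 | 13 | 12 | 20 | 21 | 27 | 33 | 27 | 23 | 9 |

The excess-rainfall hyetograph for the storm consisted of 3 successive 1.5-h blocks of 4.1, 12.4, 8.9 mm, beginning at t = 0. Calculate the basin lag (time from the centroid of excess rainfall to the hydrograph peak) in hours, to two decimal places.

Centroid of excess rainfall: t_c = Σ P_i·t̄_i / ΣP_i = 2.5335 h (block centres at 0.75, 2.25, 3.75 h).
Hydrograph peak occurs at t = 10.5 h, so basin lag t_L = 10.5 − 2.5335 = 7.97 h.

t_L ≈ 7.97 h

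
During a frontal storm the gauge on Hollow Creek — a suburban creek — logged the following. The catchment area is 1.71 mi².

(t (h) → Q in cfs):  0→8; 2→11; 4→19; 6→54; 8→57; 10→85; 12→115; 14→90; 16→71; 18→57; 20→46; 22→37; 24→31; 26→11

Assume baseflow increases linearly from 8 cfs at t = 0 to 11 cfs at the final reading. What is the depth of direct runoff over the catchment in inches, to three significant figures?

Direct runoff: 0.00, 2.77, 10.54, 45.31, 48.08, 75.85, 105.62, 80.38, 61.15, 46.92, 35.69, 26.46, 20.23, 0.00 cfs; ΣQ_DR = 559.0 cfs.
V = ΣQ_DR · Δt = 559.0 × 7200 s = 4.025 × 10^6 ft³.
Over A = 1.71 mi², depth = V / A = 1.01 in.

d ≈ 1.01 in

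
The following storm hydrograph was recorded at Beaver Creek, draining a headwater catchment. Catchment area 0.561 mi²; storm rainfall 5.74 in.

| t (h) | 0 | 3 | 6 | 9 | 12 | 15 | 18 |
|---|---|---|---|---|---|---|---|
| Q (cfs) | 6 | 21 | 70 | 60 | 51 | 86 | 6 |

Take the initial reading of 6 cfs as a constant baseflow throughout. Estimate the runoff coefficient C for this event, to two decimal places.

C ≈ 0.37

ΣQ_DR = 258.0 cfs; V = ΣQ_DR·Δt = 2.786 × 10^6 ft³.
Runoff depth d = V / A = 2.138 in.
C = d / P = 2.138 / 5.74 = 0.37.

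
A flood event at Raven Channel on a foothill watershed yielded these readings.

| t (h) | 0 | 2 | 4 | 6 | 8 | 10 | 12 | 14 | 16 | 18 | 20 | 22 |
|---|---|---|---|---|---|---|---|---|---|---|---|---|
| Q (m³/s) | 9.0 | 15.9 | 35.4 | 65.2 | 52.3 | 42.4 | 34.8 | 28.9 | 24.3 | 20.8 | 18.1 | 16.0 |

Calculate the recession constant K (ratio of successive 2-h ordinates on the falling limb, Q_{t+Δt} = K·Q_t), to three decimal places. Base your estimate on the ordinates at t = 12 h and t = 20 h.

Using the recession-limb readings at t = 12 h and t = 20 h: Q falls from 34.8 to 18.1 m³/s over 4 intervals.
K = (Q₂/Q₁)^(1/4) = (18.1/34.8)^(1/4) = 0.849.

K ≈ 0.849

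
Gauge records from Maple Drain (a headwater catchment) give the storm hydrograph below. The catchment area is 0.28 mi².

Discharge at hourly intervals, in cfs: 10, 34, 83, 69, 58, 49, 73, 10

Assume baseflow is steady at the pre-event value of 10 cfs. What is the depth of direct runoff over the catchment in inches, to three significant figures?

Direct runoff: 0.0, 24.0, 73.0, 59.0, 48.0, 39.0, 63.0, 0.0 cfs; ΣQ_DR = 306.0 cfs.
V = ΣQ_DR · Δt = 306.0 × 3600 s = 1.102 × 10^6 ft³.
Over A = 0.28 mi², depth = V / A = 1.69 in.

d ≈ 1.69 in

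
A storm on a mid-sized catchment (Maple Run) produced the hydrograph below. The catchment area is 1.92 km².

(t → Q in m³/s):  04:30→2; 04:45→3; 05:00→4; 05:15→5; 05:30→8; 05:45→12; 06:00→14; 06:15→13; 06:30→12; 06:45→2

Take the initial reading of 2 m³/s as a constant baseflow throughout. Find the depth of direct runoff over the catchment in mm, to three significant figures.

d ≈ 25.8 mm

Direct runoff: 0.0, 1.0, 2.0, 3.0, 6.0, 10.0, 12.0, 11.0, 10.0, 0.0 m³/s; ΣQ_DR = 55.00 m³/s.
V = ΣQ_DR · Δt = 55.00 × 900 s = 49500 m³.
Over A = 1.92 km², depth = V / A = 25.8 mm.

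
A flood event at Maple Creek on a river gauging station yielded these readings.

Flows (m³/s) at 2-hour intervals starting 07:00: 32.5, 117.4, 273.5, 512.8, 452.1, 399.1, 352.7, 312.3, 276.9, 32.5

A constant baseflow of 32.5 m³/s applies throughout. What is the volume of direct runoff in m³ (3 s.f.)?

Direct-runoff ordinates (Q − Q_b): 0.0, 84.9, 241.0, 480.3, 419.6, 366.6, 320.2, 279.8, 244.4, 0.0 m³/s.
ΣQ_DR = 2437 m³/s.
With Δt = 2 h = 7200 s, V = ΣQ_DR · Δt = 2437 × 7200 = 1.75 × 10^7 m³.

V ≈ 1.75 × 10^7 m³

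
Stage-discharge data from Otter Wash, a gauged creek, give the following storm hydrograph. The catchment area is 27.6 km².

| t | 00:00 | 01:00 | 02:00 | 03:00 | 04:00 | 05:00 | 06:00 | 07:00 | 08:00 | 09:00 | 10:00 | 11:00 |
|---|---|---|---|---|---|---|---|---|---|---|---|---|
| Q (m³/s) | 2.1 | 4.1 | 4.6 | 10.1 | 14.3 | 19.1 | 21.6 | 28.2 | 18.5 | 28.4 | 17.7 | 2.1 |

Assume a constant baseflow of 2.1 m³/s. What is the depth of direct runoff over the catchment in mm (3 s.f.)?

Direct runoff: 0.0, 2.0, 2.5, 8.0, 12.2, 17.0, 19.5, 26.1, 16.4, 26.3, 15.6, 0.0 m³/s; ΣQ_DR = 145.6 m³/s.
V = ΣQ_DR · Δt = 145.6 × 3600 s = 5.242 × 10^5 m³.
Over A = 27.6 km², depth = V / A = 19.0 mm.

d ≈ 19.0 mm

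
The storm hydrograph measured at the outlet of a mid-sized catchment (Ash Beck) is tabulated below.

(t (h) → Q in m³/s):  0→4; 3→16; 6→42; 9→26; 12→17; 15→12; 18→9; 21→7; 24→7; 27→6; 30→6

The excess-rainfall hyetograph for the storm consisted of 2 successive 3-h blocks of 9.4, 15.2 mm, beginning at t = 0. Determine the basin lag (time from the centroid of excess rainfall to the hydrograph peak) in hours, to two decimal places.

Centroid of excess rainfall: t_c = Σ P_i·t̄_i / ΣP_i = 3.3537 h (block centres at 1.5, 4.5 h).
Hydrograph peak occurs at t = 6 h, so basin lag t_L = 6 − 3.3537 = 2.65 h.

t_L ≈ 2.65 h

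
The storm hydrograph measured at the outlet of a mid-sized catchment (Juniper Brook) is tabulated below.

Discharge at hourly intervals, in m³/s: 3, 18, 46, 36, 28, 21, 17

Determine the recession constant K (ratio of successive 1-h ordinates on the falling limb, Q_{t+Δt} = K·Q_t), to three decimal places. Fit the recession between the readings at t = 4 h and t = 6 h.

K ≈ 0.779

Using the recession-limb readings at t = 4 h and t = 6 h: Q falls from 28 to 17 m³/s over 2 intervals.
K = (Q₂/Q₁)^(1/2) = (17/28)^(1/2) = 0.779.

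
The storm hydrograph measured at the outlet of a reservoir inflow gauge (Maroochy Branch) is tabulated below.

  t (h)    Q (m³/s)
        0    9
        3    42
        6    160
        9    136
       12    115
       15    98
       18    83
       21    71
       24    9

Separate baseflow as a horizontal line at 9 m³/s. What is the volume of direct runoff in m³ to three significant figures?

V ≈ 6.93 × 10^6 m³

Direct-runoff ordinates (Q − Q_b): 0.0, 33.0, 151.0, 127.0, 106.0, 89.0, 74.0, 62.0, 0.0 m³/s.
ΣQ_DR = 642.0 m³/s.
With Δt = 3 h = 10800 s, V = ΣQ_DR · Δt = 642.0 × 10800 = 6.93 × 10^6 m³.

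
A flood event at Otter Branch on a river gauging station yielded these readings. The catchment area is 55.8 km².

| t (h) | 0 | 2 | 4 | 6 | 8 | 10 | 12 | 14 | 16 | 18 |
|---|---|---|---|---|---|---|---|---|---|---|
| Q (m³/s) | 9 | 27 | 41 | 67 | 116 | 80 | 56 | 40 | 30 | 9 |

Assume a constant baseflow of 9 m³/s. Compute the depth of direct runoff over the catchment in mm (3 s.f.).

d ≈ 49.7 mm

Direct runoff: 0.0, 18.0, 32.0, 58.0, 107.0, 71.0, 47.0, 31.0, 21.0, 0.0 m³/s; ΣQ_DR = 385.0 m³/s.
V = ΣQ_DR · Δt = 385.0 × 7200 s = 2.772 × 10^6 m³.
Over A = 55.8 km², depth = V / A = 49.7 mm.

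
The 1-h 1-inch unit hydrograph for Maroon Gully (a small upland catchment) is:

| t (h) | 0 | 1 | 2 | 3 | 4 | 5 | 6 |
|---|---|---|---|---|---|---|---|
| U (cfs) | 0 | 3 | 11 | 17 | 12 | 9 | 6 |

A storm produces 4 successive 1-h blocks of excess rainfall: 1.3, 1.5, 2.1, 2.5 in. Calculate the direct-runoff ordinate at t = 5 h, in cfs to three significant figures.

Q ≈ 92.9 cfs

By discrete convolution, Q_j = Σ (P_i / 1 in) · U_{j−i}.
At t = 5 h (j=5): Q = (1.3/1)·9 + (1.5/1)·12 + (2.1/1)·17 + (2.5/1)·11 = 92.9 cfs.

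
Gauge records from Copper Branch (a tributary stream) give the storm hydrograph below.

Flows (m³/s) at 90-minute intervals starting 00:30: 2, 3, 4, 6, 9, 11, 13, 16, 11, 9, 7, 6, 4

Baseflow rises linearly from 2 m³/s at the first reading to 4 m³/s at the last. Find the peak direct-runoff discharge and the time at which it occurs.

Subtracting baseflow gives direct-runoff ordinates: 0.00, 0.83, 1.67, 3.50, 6.33, 8.17, 10.00, 12.83, 7.67, 5.50, 3.33, 2.17, 0.00 m³/s.
The maximum is 12.83 m³/s, occurring at the reading for t = 11:00.

Q_p = 12.83 m³/s at t = 11:00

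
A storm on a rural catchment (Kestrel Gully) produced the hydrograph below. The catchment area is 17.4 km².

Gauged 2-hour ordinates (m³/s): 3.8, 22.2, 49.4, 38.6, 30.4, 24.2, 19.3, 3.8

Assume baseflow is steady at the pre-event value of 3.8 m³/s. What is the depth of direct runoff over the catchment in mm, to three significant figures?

d ≈ 66.7 mm

Direct runoff: 0.0, 18.4, 45.6, 34.8, 26.6, 20.4, 15.5, 0.0 m³/s; ΣQ_DR = 161.3 m³/s.
V = ΣQ_DR · Δt = 161.3 × 7200 s = 1.161 × 10^6 m³.
Over A = 17.4 km², depth = V / A = 66.7 mm.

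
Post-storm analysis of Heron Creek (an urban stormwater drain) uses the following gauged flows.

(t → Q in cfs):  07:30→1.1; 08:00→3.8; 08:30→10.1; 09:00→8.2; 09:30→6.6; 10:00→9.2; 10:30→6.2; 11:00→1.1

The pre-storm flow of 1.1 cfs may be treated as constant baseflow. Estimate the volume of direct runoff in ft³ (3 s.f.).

Direct-runoff ordinates (Q − Q_b): 0.0, 2.7, 9.0, 7.1, 5.5, 8.1, 5.1, 0.0 cfs.
ΣQ_DR = 37.50 cfs.
With Δt = 0.5 h = 1800 s, V = ΣQ_DR · Δt = 37.50 × 1800 = 67500 ft³.

V ≈ 67500 ft³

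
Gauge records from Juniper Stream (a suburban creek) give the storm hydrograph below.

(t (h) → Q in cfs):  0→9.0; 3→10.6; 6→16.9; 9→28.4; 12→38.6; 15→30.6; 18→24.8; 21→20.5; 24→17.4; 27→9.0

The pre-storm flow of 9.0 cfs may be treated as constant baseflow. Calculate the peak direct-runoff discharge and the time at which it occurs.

Subtracting baseflow gives direct-runoff ordinates: 0.0, 1.6, 7.9, 19.4, 29.6, 21.6, 15.8, 11.5, 8.4, 0.0 cfs.
The maximum is 29.6 cfs, occurring at the reading for t = 12 h.

Q_p = 29.6 cfs at t = 12 h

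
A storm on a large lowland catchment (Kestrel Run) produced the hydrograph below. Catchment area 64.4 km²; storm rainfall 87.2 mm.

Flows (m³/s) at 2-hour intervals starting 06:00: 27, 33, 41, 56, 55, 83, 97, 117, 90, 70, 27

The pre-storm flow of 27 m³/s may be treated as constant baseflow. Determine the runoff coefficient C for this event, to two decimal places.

C ≈ 0.51

ΣQ_DR = 399.0 m³/s; V = ΣQ_DR·Δt = 2.873 × 10^6 m³.
Runoff depth d = V / A = 44.61 mm.
C = d / P = 44.61 / 87.2 = 0.51.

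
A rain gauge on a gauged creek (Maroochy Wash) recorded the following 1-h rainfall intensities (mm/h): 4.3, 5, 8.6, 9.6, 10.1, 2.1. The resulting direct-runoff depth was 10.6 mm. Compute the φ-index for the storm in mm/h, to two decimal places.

φ ≈ 5.90 mm/h

Only the 3 blocks with intensity above φ contribute runoff: 8.6, 9.6, 10.1 mm/h.
Σ(I−φ)·Δt = d  ⇒  (8.6+9.6+10.1 − 3φ)·1 = 10.6
φ = (28.30 − 10.6/1) / 3 = 5.90 mm/h.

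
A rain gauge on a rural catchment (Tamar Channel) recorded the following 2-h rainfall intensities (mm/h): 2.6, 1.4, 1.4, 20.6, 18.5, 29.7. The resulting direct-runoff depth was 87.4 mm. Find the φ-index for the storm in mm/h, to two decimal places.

φ ≈ 8.37 mm/h

Only the 3 blocks with intensity above φ contribute runoff: 20.6, 18.5, 29.7 mm/h.
Σ(I−φ)·Δt = d  ⇒  (20.6+18.5+29.7 − 3φ)·2 = 87.4
φ = (68.80 − 87.4/2) / 3 = 8.37 mm/h.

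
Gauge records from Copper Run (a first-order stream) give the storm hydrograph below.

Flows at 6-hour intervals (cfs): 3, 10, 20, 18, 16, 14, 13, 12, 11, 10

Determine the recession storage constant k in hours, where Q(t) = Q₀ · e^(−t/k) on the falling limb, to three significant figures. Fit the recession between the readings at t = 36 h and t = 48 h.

k ≈ 71.8 h

On the falling limb, Q drops from 13 to 11 cfs between t = 36 h and t = 48 h (Δt = 12 h).
k = −Δt / ln(Q₂/Q₁) = −12 / ln(11/13) = 71.8 h.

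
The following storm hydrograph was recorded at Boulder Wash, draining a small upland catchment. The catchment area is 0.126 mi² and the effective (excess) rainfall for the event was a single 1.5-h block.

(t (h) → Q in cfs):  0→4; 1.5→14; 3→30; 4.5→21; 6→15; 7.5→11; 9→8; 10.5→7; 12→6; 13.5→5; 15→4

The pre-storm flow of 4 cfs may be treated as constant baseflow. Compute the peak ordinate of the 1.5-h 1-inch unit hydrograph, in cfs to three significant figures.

Direct runoff: 0.0, 10.0, 26.0, 17.0, 11.0, 7.0, 4.0, 3.0, 2.0, 1.0, 0.0 cfs; ΣQ_DR = 81.00 cfs, peak = 26.0 cfs.
Runoff depth d = ΣQ_DR·Δt / A = 81.00 × 5400 / (0.126 mi²) = 1.494 in.
The 1-inch UH is the DRH scaled by (1 in)/d, so U_p = 26.0 × 1/1.494 = 17.4 cfs.

U_p ≈ 17.4 cfs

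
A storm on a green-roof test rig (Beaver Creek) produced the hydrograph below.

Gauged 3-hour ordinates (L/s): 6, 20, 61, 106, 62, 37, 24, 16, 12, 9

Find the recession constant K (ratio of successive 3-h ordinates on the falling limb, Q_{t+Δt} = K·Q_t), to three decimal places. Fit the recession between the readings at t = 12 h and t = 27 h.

K ≈ 0.680

Using the recession-limb readings at t = 12 h and t = 27 h: Q falls from 62 to 9 L/s over 5 intervals.
K = (Q₂/Q₁)^(1/5) = (9/62)^(1/5) = 0.680.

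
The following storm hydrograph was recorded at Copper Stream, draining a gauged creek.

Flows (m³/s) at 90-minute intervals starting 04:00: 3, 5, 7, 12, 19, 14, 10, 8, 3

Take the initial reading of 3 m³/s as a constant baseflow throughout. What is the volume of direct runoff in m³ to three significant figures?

V ≈ 2.92 × 10^5 m³

Direct-runoff ordinates (Q − Q_b): 0.0, 2.0, 4.0, 9.0, 16.0, 11.0, 7.0, 5.0, 0.0 m³/s.
ΣQ_DR = 54.00 m³/s.
With Δt = 1.5 h = 5400 s, V = ΣQ_DR · Δt = 54.00 × 5400 = 2.92 × 10^5 m³.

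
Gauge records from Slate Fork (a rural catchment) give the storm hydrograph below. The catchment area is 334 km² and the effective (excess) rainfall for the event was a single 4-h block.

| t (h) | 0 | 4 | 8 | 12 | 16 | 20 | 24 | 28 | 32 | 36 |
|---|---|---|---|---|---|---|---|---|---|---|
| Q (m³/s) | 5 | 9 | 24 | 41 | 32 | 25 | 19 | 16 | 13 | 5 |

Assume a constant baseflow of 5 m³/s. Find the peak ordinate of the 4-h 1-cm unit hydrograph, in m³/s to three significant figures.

Direct runoff: 0.0, 4.0, 19.0, 36.0, 27.0, 20.0, 14.0, 11.0, 8.0, 0.0 m³/s; ΣQ_DR = 139.0 m³/s, peak = 36.0 m³/s.
Runoff depth d = ΣQ_DR·Δt / A = 139.0 × 14400 / (334 km²) = 5.993 mm.
The 1-cm UH is the DRH scaled by (10 mm)/d, so U_p = 36.0 × 10/5.993 = 60.1 m³/s.

U_p ≈ 60.1 m³/s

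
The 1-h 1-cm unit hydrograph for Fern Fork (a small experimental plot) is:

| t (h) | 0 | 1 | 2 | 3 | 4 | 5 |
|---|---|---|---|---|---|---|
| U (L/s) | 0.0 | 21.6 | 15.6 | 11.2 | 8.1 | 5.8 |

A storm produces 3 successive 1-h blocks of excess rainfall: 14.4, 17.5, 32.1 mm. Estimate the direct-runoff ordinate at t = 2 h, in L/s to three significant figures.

Q ≈ 60.3 L/s

By discrete convolution, Q_j = Σ (P_i / 10 mm) · U_{j−i}.
At t = 2 h (j=2): Q = (14.4/10)·15.6 + (17.5/10)·21.6 + (32.1/10)·0.0 = 60.3 L/s.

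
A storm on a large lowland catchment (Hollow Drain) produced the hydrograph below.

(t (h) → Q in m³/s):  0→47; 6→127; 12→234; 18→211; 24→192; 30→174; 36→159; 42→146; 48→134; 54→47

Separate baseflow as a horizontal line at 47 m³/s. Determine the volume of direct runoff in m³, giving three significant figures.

Direct-runoff ordinates (Q − Q_b): 0.0, 80.0, 187.0, 164.0, 145.0, 127.0, 112.0, 99.0, 87.0, 0.0 m³/s.
ΣQ_DR = 1001 m³/s.
With Δt = 6 h = 21600 s, V = ΣQ_DR · Δt = 1001 × 21600 = 2.16 × 10^7 m³.

V ≈ 2.16 × 10^7 m³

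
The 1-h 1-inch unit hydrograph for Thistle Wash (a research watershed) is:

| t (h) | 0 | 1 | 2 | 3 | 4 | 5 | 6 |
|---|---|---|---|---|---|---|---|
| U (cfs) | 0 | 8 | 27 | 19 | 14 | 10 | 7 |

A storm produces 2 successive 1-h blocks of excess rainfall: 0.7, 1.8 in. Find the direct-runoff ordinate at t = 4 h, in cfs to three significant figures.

Q ≈ 44.0 cfs

By discrete convolution, Q_j = Σ (P_i / 1 in) · U_{j−i}.
At t = 4 h (j=4): Q = (0.7/1)·14 + (1.8/1)·19 = 44.0 cfs.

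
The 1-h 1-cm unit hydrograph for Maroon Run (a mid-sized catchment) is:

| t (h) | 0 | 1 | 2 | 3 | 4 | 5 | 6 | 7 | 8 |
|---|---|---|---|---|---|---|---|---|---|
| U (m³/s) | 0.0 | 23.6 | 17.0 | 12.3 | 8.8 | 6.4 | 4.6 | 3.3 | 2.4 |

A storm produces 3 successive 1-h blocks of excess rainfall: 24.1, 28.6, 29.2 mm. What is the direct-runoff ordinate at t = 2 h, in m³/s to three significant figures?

By discrete convolution, Q_j = Σ (P_i / 10 mm) · U_{j−i}.
At t = 2 h (j=2): Q = (24.1/10)·17.0 + (28.6/10)·23.6 + (29.2/10)·0.0 = 108 m³/s.

Q ≈ 108 m³/s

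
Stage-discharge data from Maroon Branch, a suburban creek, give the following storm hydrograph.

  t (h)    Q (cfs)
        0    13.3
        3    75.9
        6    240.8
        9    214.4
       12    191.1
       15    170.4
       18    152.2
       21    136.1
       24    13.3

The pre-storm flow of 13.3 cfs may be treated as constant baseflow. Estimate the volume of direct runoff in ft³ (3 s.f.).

V ≈ 1.17 × 10^7 ft³

Direct-runoff ordinates (Q − Q_b): 0.0, 62.6, 227.5, 201.1, 177.8, 157.1, 138.9, 122.8, 0.0 cfs.
ΣQ_DR = 1088 cfs.
With Δt = 3 h = 10800 s, V = ΣQ_DR · Δt = 1088 × 10800 = 1.17 × 10^7 ft³.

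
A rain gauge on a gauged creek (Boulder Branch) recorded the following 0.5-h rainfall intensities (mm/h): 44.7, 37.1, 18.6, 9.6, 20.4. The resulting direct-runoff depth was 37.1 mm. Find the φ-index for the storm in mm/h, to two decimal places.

Only the 4 blocks with intensity above φ contribute runoff: 44.7, 37.1, 18.6, 20.4 mm/h.
Σ(I−φ)·Δt = d  ⇒  (44.7+37.1+18.6+20.4 − 4φ)·0.5 = 37.1
φ = (120.8 − 37.1/0.5) / 4 = 11.65 mm/h.

φ ≈ 11.65 mm/h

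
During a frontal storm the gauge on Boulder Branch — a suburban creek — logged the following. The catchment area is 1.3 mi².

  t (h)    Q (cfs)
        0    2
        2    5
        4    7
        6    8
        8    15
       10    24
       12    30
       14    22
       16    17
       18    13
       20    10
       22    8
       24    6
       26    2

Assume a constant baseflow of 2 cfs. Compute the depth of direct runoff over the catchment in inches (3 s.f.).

Direct runoff: 0.0, 3.0, 5.0, 6.0, 13.0, 22.0, 28.0, 20.0, 15.0, 11.0, 8.0, 6.0, 4.0, 0.0 cfs; ΣQ_DR = 141.0 cfs.
V = ΣQ_DR · Δt = 141.0 × 7200 s = 1.015 × 10^6 ft³.
Over A = 1.3 mi², depth = V / A = 0.336 in.

d ≈ 0.336 in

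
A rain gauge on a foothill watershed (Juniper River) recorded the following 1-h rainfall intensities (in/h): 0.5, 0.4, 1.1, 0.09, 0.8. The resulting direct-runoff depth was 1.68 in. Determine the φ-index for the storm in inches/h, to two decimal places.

φ ≈ 0.28 in/h

Only the 4 blocks with intensity above φ contribute runoff: 0.5, 0.4, 1.1, 0.8 in/h.
Σ(I−φ)·Δt = d  ⇒  (0.5+0.4+1.1+0.8 − 4φ)·1 = 1.68
φ = (2.800 − 1.68/1) / 4 = 0.28 in/h.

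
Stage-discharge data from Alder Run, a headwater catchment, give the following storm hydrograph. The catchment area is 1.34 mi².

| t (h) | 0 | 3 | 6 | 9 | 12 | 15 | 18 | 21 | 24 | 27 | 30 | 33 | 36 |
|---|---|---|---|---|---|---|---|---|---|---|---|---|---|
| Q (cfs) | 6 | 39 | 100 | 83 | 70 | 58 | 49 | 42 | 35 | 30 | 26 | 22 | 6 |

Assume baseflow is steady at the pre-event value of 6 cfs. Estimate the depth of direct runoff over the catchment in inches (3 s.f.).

d ≈ 1.69 in

Direct runoff: 0.0, 33.0, 94.0, 77.0, 64.0, 52.0, 43.0, 36.0, 29.0, 24.0, 20.0, 16.0, 0.0 cfs; ΣQ_DR = 488.0 cfs.
V = ΣQ_DR · Δt = 488.0 × 10800 s = 5.270 × 10^6 ft³.
Over A = 1.34 mi², depth = V / A = 1.69 in.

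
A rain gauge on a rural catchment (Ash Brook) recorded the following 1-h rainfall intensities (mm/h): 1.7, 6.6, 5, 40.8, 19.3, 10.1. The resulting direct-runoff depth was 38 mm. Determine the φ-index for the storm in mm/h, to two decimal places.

Only the 2 blocks with intensity above φ contribute runoff: 40.8, 19.3 mm/h.
Σ(I−φ)·Δt = d  ⇒  (40.8+19.3 − 2φ)·1 = 38
φ = (60.10 − 38/1) / 2 = 11.05 mm/h.

φ ≈ 11.05 mm/h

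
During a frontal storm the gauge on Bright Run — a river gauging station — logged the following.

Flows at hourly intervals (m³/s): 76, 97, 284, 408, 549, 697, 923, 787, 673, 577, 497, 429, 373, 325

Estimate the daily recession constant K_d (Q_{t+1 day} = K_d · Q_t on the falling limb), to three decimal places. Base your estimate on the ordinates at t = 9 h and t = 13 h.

Between t = 9 h and t = 13 h the flow falls from 577 to 325 m³/s over 4×1 h = 4 h.
Per-interval ratio K = (325/577)^(1/4) = 0.8663; K_d = K^(24/1) = 0.032.

K_d ≈ 0.032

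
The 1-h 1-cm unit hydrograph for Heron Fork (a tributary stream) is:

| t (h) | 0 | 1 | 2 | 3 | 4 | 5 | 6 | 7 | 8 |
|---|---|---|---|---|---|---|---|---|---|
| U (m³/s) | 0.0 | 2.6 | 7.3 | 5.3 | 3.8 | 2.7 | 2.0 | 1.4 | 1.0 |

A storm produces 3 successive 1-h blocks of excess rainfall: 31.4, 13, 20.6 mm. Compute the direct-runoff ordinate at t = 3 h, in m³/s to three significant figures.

Q ≈ 31.5 m³/s

By discrete convolution, Q_j = Σ (P_i / 10 mm) · U_{j−i}.
At t = 3 h (j=3): Q = (31.4/10)·5.3 + (13/10)·7.3 + (20.6/10)·2.6 = 31.5 m³/s.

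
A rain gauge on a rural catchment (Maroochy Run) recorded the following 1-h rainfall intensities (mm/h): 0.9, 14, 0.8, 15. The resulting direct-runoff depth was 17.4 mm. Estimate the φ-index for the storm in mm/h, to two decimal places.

Only the 2 blocks with intensity above φ contribute runoff: 14, 15 mm/h.
Σ(I−φ)·Δt = d  ⇒  (14+15 − 2φ)·1 = 17.4
φ = (29.00 − 17.4/1) / 2 = 5.80 mm/h.

φ ≈ 5.80 mm/h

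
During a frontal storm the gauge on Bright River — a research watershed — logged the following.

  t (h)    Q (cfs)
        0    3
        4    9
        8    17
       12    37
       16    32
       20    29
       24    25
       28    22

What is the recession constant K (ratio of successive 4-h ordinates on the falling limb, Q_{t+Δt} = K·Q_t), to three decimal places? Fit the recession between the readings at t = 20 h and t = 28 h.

K ≈ 0.871

Using the recession-limb readings at t = 20 h and t = 28 h: Q falls from 29 to 22 cfs over 2 intervals.
K = (Q₂/Q₁)^(1/2) = (22/29)^(1/2) = 0.871.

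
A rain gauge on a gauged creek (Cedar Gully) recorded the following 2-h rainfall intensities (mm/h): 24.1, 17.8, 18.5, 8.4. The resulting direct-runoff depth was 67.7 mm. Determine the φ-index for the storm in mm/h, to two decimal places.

φ ≈ 8.85 mm/h

Only the 3 blocks with intensity above φ contribute runoff: 24.1, 17.8, 18.5 mm/h.
Σ(I−φ)·Δt = d  ⇒  (24.1+17.8+18.5 − 3φ)·2 = 67.7
φ = (60.40 − 67.7/2) / 3 = 8.85 mm/h.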